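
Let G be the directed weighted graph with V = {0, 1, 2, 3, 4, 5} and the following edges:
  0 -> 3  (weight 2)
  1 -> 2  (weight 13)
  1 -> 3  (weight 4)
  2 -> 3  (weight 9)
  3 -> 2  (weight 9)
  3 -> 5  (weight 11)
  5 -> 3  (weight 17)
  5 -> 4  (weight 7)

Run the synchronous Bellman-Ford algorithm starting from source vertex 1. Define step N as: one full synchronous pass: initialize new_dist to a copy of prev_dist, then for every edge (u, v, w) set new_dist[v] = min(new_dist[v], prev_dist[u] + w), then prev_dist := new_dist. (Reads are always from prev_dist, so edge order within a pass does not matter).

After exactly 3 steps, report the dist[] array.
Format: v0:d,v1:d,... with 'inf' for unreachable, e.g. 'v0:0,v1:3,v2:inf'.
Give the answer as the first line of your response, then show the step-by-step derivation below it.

v0:inf,v1:0,v2:13,v3:4,v4:22,v5:15

step 1: dist = v0:inf,v1:0,v2:13,v3:4,v4:inf,v5:inf
step 2: dist = v0:inf,v1:0,v2:13,v3:4,v4:inf,v5:15
step 3: dist = v0:inf,v1:0,v2:13,v3:4,v4:22,v5:15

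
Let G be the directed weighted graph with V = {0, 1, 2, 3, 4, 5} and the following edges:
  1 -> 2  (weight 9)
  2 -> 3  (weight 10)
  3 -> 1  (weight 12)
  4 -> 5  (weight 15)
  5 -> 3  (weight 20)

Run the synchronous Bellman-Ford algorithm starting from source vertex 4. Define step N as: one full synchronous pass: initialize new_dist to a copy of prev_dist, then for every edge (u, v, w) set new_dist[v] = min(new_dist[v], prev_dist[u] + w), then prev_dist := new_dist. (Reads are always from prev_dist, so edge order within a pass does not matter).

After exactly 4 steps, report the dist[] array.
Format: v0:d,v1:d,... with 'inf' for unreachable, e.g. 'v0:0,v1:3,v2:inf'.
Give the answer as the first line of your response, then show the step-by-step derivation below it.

v0:inf,v1:47,v2:56,v3:35,v4:0,v5:15

step 1: dist = v0:inf,v1:inf,v2:inf,v3:inf,v4:0,v5:15
step 2: dist = v0:inf,v1:inf,v2:inf,v3:35,v4:0,v5:15
step 3: dist = v0:inf,v1:47,v2:inf,v3:35,v4:0,v5:15
step 4: dist = v0:inf,v1:47,v2:56,v3:35,v4:0,v5:15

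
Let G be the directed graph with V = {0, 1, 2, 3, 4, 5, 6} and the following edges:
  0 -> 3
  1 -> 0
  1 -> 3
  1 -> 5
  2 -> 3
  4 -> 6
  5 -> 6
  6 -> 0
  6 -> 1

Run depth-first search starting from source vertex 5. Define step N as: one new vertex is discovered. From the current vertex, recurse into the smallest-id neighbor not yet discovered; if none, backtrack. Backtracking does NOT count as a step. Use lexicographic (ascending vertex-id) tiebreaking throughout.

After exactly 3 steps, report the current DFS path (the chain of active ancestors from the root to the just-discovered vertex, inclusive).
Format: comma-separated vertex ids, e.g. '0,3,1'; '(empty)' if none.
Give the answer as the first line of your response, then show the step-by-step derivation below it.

5,6,0

step 1: discover 5; path=5; order=5
step 2: discover 6; path=5>6; order=5,6
step 3: discover 0; path=5>6>0; order=5,6,0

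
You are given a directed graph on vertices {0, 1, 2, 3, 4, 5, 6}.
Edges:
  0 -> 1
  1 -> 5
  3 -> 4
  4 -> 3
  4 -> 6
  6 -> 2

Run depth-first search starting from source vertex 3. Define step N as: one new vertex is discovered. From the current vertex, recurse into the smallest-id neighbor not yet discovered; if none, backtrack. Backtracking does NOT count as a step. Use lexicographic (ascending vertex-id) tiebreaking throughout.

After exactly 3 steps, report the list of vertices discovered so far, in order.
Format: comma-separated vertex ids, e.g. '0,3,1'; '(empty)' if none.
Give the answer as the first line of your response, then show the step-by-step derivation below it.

3,4,6

step 1: discover 3; path=3; order=3
step 2: discover 4; path=3>4; order=3,4
step 3: discover 6; path=3>4>6; order=3,4,6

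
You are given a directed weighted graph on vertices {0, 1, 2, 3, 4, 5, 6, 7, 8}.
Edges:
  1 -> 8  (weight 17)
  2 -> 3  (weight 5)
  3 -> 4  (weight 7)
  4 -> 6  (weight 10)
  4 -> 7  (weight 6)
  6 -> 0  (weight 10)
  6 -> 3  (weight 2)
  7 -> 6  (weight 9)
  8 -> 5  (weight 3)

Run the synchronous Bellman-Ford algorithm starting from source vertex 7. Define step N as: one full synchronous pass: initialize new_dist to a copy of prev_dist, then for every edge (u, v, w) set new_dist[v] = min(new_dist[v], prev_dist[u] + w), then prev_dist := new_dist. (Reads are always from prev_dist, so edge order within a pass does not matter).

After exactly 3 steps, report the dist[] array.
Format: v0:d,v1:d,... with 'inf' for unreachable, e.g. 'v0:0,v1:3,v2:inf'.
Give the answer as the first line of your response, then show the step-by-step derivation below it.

v0:19,v1:inf,v2:inf,v3:11,v4:18,v5:inf,v6:9,v7:0,v8:inf

step 1: dist = v0:inf,v1:inf,v2:inf,v3:inf,v4:inf,v5:inf,v6:9,v7:0,v8:inf
step 2: dist = v0:19,v1:inf,v2:inf,v3:11,v4:inf,v5:inf,v6:9,v7:0,v8:inf
step 3: dist = v0:19,v1:inf,v2:inf,v3:11,v4:18,v5:inf,v6:9,v7:0,v8:inf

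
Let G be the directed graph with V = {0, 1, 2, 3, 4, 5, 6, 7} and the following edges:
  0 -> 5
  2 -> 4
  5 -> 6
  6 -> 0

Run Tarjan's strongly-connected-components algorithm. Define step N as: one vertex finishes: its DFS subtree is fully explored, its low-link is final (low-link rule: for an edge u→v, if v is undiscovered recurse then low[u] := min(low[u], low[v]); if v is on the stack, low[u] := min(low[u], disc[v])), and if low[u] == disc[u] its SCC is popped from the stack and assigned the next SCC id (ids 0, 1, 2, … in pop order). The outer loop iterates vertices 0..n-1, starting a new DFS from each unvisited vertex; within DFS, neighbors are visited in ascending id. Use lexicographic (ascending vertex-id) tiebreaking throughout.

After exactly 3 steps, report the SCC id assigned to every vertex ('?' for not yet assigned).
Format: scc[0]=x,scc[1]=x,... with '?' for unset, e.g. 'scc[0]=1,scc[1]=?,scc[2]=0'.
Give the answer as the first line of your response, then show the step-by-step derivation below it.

scc[0]=0,scc[1]=?,scc[2]=?,scc[3]=?,scc[4]=?,scc[5]=0,scc[6]=0,scc[7]=?

step 1: low=(low[0]=0,low[1]=?,low[2]=?,low[3]=?,low[4]=?,low[5]=1,low[6]=0,low[7]=?); scc=(scc[0]=?,scc[1]=?,scc[2]=?,scc[3]=?,scc[4]=?,scc[5]=?,scc[6]=?,scc[7]=?)
step 2: low=(low[0]=0,low[1]=?,low[2]=?,low[3]=?,low[4]=?,low[5]=0,low[6]=0,low[7]=?); scc=(scc[0]=?,scc[1]=?,scc[2]=?,scc[3]=?,scc[4]=?,scc[5]=?,scc[6]=?,scc[7]=?)
step 3: low=(low[0]=0,low[1]=?,low[2]=?,low[3]=?,low[4]=?,low[5]=0,low[6]=0,low[7]=?); scc=(scc[0]=0,scc[1]=?,scc[2]=?,scc[3]=?,scc[4]=?,scc[5]=0,scc[6]=0,scc[7]=?)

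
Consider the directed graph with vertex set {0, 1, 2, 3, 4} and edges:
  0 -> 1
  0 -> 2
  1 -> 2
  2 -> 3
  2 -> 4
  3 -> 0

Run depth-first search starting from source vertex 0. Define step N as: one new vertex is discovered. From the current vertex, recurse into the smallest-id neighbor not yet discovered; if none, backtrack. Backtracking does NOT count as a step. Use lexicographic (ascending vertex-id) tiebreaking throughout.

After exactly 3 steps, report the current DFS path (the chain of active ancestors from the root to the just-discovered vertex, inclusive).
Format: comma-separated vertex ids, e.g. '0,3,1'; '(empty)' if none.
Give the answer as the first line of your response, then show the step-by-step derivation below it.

0,1,2

step 1: discover 0; path=0; order=0
step 2: discover 1; path=0>1; order=0,1
step 3: discover 2; path=0>1>2; order=0,1,2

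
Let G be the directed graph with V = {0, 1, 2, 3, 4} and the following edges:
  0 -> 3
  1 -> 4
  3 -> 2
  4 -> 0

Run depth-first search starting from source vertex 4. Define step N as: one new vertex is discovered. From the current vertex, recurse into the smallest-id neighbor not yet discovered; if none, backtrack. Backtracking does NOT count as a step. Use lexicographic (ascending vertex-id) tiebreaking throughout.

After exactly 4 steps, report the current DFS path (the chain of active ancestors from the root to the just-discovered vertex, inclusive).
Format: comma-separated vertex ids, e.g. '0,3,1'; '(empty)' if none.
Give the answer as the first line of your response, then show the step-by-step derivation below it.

4,0,3,2

step 1: discover 4; path=4; order=4
step 2: discover 0; path=4>0; order=4,0
step 3: discover 3; path=4>0>3; order=4,0,3
step 4: discover 2; path=4>0>3>2; order=4,0,3,2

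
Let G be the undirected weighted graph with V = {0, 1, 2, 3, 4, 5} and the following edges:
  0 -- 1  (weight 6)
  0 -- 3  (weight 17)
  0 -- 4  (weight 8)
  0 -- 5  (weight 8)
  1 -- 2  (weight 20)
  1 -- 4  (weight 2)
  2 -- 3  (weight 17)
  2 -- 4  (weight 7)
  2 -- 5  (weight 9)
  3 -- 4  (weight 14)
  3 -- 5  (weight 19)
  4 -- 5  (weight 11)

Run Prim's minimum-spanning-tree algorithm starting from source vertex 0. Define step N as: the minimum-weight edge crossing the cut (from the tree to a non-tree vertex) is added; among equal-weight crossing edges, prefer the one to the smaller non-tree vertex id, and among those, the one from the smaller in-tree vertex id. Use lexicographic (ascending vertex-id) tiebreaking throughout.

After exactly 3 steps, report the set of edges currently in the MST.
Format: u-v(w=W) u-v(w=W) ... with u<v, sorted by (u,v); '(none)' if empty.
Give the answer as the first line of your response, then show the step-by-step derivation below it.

0-1(w=6) 1-4(w=2) 2-4(w=7)

step 1: add edge 0-1 (w=6); MST = {0-1(w=6)}
step 2: add edge 1-4 (w=2); MST = {0-1(w=6) 1-4(w=2)}
step 3: add edge 2-4 (w=7); MST = {0-1(w=6) 1-4(w=2) 2-4(w=7)}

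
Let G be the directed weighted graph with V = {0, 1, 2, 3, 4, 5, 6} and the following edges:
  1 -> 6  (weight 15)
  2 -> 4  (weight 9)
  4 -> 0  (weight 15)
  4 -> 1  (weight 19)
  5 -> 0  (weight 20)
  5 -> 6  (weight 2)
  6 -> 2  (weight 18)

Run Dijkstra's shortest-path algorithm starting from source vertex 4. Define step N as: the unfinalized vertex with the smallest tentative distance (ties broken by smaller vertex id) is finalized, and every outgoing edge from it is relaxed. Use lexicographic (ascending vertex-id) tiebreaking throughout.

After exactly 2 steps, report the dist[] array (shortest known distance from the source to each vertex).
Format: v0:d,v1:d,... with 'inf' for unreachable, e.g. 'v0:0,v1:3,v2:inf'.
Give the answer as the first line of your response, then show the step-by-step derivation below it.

v0:15,v1:19,v2:inf,v3:inf,v4:0,v5:inf,v6:inf

step 1: dist = v0:15,v1:19,v2:inf,v3:inf,v4:0,v5:inf,v6:inf
step 2: dist = v0:15,v1:19,v2:inf,v3:inf,v4:0,v5:inf,v6:inf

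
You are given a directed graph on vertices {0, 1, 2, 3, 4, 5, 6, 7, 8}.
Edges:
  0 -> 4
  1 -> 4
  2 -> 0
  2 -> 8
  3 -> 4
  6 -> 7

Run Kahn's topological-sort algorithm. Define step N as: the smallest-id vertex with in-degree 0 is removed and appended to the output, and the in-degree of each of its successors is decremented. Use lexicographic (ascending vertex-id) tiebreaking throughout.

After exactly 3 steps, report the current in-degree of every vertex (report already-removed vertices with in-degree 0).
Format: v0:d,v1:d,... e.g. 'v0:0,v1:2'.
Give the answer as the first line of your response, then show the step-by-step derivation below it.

v0:0,v1:0,v2:0,v3:0,v4:1,v5:0,v6:0,v7:1,v8:0

step 1: output 1; order=[1]; indeg=(1,0,0,0,2,0,0,1,1)
step 2: output 2; order=[1,2]; indeg=(0,0,0,0,2,0,0,1,0)
step 3: output 0; order=[1,2,0]; indeg=(0,0,0,0,1,0,0,1,0)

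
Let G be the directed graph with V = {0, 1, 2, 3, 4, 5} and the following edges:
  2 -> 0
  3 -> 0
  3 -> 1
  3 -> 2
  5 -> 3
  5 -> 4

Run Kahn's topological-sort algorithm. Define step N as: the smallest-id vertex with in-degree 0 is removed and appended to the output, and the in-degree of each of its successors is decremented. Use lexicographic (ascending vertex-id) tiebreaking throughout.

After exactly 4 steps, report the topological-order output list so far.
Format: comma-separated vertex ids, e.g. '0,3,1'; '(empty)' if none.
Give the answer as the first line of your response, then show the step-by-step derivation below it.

5,3,1,2

step 1: output 5; order=[5]; indeg=(2,1,1,0,0,0)
step 2: output 3; order=[5,3]; indeg=(1,0,0,0,0,0)
step 3: output 1; order=[5,3,1]; indeg=(1,0,0,0,0,0)
step 4: output 2; order=[5,3,1,2]; indeg=(0,0,0,0,0,0)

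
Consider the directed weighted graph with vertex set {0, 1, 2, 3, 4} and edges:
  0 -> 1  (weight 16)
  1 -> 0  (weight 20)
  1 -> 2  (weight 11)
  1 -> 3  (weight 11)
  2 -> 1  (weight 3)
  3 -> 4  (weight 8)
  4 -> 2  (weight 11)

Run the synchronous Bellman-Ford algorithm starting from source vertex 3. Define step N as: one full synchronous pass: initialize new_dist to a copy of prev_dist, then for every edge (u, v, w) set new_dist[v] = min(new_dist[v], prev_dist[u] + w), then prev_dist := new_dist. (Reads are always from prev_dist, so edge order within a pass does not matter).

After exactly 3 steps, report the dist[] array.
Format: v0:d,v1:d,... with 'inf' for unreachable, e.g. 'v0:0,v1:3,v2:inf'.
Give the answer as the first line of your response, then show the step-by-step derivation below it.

v0:inf,v1:22,v2:19,v3:0,v4:8

step 1: dist = v0:inf,v1:inf,v2:inf,v3:0,v4:8
step 2: dist = v0:inf,v1:inf,v2:19,v3:0,v4:8
step 3: dist = v0:inf,v1:22,v2:19,v3:0,v4:8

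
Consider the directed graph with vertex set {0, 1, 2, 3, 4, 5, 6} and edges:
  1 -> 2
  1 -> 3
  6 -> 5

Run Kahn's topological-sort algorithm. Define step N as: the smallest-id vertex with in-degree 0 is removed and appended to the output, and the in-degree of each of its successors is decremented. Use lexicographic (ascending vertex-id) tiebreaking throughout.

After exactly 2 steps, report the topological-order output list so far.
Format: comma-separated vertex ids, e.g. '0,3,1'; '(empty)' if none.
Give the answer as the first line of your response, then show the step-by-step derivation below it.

0,1

step 1: output 0; order=[0]; indeg=(0,0,1,1,0,1,0)
step 2: output 1; order=[0,1]; indeg=(0,0,0,0,0,1,0)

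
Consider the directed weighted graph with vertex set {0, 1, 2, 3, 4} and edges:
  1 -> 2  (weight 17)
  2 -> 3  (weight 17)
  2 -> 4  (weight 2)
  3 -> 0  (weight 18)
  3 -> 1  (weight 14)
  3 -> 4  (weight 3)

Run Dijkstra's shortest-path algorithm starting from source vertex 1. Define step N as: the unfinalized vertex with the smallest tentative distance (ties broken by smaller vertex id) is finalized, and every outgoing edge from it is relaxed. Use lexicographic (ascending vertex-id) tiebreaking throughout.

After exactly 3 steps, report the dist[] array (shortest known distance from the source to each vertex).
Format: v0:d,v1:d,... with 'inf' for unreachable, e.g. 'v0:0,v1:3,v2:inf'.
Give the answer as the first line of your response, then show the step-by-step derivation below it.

v0:inf,v1:0,v2:17,v3:34,v4:19

step 1: dist = v0:inf,v1:0,v2:17,v3:inf,v4:inf
step 2: dist = v0:inf,v1:0,v2:17,v3:34,v4:19
step 3: dist = v0:inf,v1:0,v2:17,v3:34,v4:19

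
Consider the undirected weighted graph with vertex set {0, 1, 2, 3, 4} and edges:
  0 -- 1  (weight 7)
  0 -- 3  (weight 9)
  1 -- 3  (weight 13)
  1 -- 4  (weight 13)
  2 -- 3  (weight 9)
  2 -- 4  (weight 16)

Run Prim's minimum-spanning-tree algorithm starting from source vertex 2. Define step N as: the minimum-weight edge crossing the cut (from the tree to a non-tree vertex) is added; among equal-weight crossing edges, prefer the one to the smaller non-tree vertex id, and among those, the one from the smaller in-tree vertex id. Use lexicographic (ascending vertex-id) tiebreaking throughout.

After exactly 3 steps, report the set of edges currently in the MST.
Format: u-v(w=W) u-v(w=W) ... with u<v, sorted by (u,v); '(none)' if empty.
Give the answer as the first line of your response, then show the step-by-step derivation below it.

0-1(w=7) 0-3(w=9) 2-3(w=9)

step 1: add edge 2-3 (w=9); MST = {2-3(w=9)}
step 2: add edge 0-3 (w=9); MST = {0-3(w=9) 2-3(w=9)}
step 3: add edge 0-1 (w=7); MST = {0-1(w=7) 0-3(w=9) 2-3(w=9)}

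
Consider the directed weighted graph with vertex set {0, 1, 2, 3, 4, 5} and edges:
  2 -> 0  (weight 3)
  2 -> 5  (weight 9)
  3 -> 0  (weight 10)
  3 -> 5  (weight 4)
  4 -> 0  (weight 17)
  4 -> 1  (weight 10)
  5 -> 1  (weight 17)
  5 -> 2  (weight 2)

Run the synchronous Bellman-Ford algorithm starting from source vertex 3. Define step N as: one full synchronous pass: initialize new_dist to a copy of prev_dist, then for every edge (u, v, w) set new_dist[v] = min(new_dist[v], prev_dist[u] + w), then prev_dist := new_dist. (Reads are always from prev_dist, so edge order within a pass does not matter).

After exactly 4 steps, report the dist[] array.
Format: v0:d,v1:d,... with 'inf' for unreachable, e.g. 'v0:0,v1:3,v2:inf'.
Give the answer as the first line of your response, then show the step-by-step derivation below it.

v0:9,v1:21,v2:6,v3:0,v4:inf,v5:4

step 1: dist = v0:10,v1:inf,v2:inf,v3:0,v4:inf,v5:4
step 2: dist = v0:10,v1:21,v2:6,v3:0,v4:inf,v5:4
step 3: dist = v0:9,v1:21,v2:6,v3:0,v4:inf,v5:4
step 4: dist = v0:9,v1:21,v2:6,v3:0,v4:inf,v5:4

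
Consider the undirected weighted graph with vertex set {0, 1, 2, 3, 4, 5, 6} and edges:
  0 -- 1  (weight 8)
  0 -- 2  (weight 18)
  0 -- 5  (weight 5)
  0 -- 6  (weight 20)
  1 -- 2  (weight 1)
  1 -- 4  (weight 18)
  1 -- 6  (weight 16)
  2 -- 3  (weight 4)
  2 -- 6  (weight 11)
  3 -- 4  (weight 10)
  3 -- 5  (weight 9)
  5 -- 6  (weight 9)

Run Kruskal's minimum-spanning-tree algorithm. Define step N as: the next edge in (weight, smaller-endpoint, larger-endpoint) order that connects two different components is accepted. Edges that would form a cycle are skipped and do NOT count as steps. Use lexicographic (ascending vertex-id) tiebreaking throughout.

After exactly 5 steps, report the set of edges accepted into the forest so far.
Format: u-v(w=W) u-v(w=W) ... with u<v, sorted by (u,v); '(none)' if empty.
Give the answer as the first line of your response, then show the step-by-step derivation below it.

0-1(w=8) 0-5(w=5) 1-2(w=1) 2-3(w=4) 5-6(w=9)

step 1: add edge 1-2 (w=1); MST = {1-2(w=1)}
step 2: add edge 2-3 (w=4); MST = {1-2(w=1) 2-3(w=4)}
step 3: add edge 0-5 (w=5); MST = {0-5(w=5) 1-2(w=1) 2-3(w=4)}
step 4: add edge 0-1 (w=8); MST = {0-1(w=8) 0-5(w=5) 1-2(w=1) 2-3(w=4)}
step 5: add edge 5-6 (w=9); MST = {0-1(w=8) 0-5(w=5) 1-2(w=1) 2-3(w=4) 5-6(w=9)}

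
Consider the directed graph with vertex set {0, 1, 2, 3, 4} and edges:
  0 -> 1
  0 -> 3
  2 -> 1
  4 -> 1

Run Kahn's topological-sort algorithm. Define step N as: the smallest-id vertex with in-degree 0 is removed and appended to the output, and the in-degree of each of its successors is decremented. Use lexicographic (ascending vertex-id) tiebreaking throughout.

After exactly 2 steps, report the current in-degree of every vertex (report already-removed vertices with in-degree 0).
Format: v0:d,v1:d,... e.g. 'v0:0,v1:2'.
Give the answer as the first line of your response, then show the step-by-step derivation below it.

v0:0,v1:1,v2:0,v3:0,v4:0

step 1: output 0; order=[0]; indeg=(0,2,0,0,0)
step 2: output 2; order=[0,2]; indeg=(0,1,0,0,0)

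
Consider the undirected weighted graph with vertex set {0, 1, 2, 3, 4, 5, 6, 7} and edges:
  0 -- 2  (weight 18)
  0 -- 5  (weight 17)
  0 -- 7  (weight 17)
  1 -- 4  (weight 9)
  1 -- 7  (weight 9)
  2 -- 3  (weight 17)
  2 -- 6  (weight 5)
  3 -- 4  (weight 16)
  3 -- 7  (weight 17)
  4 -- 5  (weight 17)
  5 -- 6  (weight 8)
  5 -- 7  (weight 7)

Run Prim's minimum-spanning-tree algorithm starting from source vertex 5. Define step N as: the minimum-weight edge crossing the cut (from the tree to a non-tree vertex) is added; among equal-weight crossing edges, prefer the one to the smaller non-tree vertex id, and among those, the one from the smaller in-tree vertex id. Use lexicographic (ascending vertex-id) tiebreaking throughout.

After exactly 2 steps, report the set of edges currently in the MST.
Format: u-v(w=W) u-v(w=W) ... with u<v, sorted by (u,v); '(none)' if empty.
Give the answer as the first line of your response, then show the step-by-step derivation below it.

5-6(w=8) 5-7(w=7)

step 1: add edge 5-7 (w=7); MST = {5-7(w=7)}
step 2: add edge 5-6 (w=8); MST = {5-6(w=8) 5-7(w=7)}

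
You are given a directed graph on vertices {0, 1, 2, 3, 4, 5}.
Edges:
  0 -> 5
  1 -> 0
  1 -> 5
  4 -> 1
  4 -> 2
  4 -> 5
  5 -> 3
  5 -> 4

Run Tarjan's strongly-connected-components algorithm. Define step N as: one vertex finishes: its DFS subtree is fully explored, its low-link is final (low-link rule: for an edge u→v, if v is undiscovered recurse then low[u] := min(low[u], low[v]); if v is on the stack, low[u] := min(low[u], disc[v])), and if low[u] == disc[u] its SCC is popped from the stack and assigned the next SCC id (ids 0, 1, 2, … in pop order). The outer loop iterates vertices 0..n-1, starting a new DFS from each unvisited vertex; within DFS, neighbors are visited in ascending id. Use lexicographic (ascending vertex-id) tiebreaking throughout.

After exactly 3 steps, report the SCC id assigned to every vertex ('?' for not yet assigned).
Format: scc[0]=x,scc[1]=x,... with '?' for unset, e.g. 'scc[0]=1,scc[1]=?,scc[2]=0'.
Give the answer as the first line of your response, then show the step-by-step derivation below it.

scc[0]=?,scc[1]=?,scc[2]=1,scc[3]=0,scc[4]=?,scc[5]=?

step 1: low=(low[0]=0,low[1]=?,low[2]=?,low[3]=2,low[4]=?,low[5]=1); scc=(scc[0]=?,scc[1]=?,scc[2]=?,scc[3]=0,scc[4]=?,scc[5]=?)
step 2: low=(low[0]=0,low[1]=0,low[2]=?,low[3]=2,low[4]=3,low[5]=1); scc=(scc[0]=?,scc[1]=?,scc[2]=?,scc[3]=0,scc[4]=?,scc[5]=?)
step 3: low=(low[0]=0,low[1]=0,low[2]=5,low[3]=2,low[4]=0,low[5]=1); scc=(scc[0]=?,scc[1]=?,scc[2]=1,scc[3]=0,scc[4]=?,scc[5]=?)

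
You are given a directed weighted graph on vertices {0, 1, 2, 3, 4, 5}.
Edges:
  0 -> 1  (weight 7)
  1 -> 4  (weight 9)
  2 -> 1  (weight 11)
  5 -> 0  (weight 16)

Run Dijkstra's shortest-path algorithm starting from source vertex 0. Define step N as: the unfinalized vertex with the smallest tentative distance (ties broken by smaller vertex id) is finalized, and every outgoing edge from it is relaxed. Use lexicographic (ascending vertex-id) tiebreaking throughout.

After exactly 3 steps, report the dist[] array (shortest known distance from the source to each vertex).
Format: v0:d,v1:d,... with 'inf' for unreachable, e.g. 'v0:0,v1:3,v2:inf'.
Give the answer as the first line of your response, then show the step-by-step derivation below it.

v0:0,v1:7,v2:inf,v3:inf,v4:16,v5:inf

step 1: dist = v0:0,v1:7,v2:inf,v3:inf,v4:inf,v5:inf
step 2: dist = v0:0,v1:7,v2:inf,v3:inf,v4:16,v5:inf
step 3: dist = v0:0,v1:7,v2:inf,v3:inf,v4:16,v5:inf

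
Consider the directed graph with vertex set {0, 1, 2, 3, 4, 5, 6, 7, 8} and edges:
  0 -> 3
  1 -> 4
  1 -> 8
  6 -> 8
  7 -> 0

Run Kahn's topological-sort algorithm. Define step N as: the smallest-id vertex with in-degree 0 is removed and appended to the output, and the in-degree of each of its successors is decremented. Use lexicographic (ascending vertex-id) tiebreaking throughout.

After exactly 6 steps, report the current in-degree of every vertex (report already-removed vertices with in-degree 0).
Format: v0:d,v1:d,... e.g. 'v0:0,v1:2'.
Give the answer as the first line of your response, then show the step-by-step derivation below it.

v0:0,v1:0,v2:0,v3:1,v4:0,v5:0,v6:0,v7:0,v8:0

step 1: output 1; order=[1]; indeg=(1,0,0,1,0,0,0,0,1)
step 2: output 2; order=[1,2]; indeg=(1,0,0,1,0,0,0,0,1)
step 3: output 4; order=[1,2,4]; indeg=(1,0,0,1,0,0,0,0,1)
step 4: output 5; order=[1,2,4,5]; indeg=(1,0,0,1,0,0,0,0,1)
step 5: output 6; order=[1,2,4,5,6]; indeg=(1,0,0,1,0,0,0,0,0)
step 6: output 7; order=[1,2,4,5,6,7]; indeg=(0,0,0,1,0,0,0,0,0)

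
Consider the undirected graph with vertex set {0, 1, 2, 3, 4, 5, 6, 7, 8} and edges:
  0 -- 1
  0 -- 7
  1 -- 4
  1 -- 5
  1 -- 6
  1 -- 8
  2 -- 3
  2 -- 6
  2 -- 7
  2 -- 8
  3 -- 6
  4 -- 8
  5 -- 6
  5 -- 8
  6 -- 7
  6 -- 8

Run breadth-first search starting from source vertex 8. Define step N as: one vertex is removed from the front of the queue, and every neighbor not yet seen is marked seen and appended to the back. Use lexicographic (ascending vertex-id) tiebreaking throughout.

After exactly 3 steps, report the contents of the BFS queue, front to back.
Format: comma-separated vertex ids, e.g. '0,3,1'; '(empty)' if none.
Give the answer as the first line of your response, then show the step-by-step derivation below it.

4,5,6,0,3,7

step 1: dequeue 8; queue=[1,2,4,5,6]; order=8
step 2: dequeue 1; queue=[2,4,5,6,0]; order=8,1
step 3: dequeue 2; queue=[4,5,6,0,3,7]; order=8,1,2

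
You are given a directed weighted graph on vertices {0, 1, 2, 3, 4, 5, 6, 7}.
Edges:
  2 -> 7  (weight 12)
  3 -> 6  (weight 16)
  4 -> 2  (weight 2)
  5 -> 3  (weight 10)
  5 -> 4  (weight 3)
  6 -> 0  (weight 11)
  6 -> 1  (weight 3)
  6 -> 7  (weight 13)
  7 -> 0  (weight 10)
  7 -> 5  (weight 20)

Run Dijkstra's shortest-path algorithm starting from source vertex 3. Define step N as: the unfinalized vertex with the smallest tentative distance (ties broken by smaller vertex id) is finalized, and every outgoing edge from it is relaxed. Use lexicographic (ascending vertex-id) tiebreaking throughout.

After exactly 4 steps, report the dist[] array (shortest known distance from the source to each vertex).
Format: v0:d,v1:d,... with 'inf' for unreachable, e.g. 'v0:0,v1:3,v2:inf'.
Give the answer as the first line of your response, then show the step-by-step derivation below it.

v0:27,v1:19,v2:inf,v3:0,v4:inf,v5:inf,v6:16,v7:29

step 1: dist = v0:inf,v1:inf,v2:inf,v3:0,v4:inf,v5:inf,v6:16,v7:inf
step 2: dist = v0:27,v1:19,v2:inf,v3:0,v4:inf,v5:inf,v6:16,v7:29
step 3: dist = v0:27,v1:19,v2:inf,v3:0,v4:inf,v5:inf,v6:16,v7:29
step 4: dist = v0:27,v1:19,v2:inf,v3:0,v4:inf,v5:inf,v6:16,v7:29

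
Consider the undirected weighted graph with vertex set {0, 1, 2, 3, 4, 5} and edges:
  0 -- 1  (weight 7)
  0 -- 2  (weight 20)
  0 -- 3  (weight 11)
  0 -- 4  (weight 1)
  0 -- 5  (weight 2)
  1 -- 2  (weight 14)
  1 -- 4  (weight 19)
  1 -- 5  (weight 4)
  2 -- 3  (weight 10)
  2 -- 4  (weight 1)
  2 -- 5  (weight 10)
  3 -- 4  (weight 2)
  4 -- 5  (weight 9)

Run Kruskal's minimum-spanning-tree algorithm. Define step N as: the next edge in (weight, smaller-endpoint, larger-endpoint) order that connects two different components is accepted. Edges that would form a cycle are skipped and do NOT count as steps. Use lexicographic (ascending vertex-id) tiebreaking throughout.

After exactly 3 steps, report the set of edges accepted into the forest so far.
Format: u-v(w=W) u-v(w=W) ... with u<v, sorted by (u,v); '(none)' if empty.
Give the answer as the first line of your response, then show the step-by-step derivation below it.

0-4(w=1) 0-5(w=2) 2-4(w=1)

step 1: add edge 0-4 (w=1); MST = {0-4(w=1)}
step 2: add edge 2-4 (w=1); MST = {0-4(w=1) 2-4(w=1)}
step 3: add edge 0-5 (w=2); MST = {0-4(w=1) 0-5(w=2) 2-4(w=1)}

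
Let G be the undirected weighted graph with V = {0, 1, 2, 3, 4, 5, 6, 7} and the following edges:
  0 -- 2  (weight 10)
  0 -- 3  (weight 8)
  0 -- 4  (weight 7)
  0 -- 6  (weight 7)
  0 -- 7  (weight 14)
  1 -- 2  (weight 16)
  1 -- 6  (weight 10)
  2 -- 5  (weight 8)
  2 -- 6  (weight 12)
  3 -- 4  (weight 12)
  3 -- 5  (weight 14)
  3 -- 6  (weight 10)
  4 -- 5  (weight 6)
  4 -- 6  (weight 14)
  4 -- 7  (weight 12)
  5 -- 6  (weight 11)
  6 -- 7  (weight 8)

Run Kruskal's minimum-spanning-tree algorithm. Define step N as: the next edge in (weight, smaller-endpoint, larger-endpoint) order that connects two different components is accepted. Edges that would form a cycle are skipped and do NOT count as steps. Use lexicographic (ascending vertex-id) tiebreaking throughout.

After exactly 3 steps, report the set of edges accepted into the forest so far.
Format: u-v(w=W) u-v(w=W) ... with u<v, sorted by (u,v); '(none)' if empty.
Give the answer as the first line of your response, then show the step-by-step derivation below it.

0-4(w=7) 0-6(w=7) 4-5(w=6)

step 1: add edge 4-5 (w=6); MST = {4-5(w=6)}
step 2: add edge 0-4 (w=7); MST = {0-4(w=7) 4-5(w=6)}
step 3: add edge 0-6 (w=7); MST = {0-4(w=7) 0-6(w=7) 4-5(w=6)}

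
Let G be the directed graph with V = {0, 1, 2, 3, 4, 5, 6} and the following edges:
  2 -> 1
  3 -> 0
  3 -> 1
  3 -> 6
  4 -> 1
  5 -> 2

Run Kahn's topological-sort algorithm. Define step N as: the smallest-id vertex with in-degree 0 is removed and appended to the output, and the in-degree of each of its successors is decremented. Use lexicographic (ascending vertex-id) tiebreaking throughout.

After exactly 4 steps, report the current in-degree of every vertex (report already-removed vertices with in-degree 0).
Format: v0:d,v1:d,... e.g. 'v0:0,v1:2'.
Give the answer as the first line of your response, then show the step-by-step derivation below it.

v0:0,v1:1,v2:0,v3:0,v4:0,v5:0,v6:0

step 1: output 3; order=[3]; indeg=(0,2,1,0,0,0,0)
step 2: output 0; order=[3,0]; indeg=(0,2,1,0,0,0,0)
step 3: output 4; order=[3,0,4]; indeg=(0,1,1,0,0,0,0)
step 4: output 5; order=[3,0,4,5]; indeg=(0,1,0,0,0,0,0)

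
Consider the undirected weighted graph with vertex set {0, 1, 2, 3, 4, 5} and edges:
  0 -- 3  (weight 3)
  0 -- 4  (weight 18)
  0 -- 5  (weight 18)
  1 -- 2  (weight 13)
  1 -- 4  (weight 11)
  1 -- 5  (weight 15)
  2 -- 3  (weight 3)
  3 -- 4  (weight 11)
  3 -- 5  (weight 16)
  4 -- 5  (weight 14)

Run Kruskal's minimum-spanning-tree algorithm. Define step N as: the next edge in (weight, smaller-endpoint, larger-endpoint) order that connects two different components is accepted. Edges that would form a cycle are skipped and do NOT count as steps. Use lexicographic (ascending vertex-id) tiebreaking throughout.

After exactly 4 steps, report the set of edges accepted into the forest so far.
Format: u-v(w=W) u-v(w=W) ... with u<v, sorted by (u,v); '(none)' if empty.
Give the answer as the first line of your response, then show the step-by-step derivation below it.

0-3(w=3) 1-4(w=11) 2-3(w=3) 3-4(w=11)

step 1: add edge 0-3 (w=3); MST = {0-3(w=3)}
step 2: add edge 2-3 (w=3); MST = {0-3(w=3) 2-3(w=3)}
step 3: add edge 1-4 (w=11); MST = {0-3(w=3) 1-4(w=11) 2-3(w=3)}
step 4: add edge 3-4 (w=11); MST = {0-3(w=3) 1-4(w=11) 2-3(w=3) 3-4(w=11)}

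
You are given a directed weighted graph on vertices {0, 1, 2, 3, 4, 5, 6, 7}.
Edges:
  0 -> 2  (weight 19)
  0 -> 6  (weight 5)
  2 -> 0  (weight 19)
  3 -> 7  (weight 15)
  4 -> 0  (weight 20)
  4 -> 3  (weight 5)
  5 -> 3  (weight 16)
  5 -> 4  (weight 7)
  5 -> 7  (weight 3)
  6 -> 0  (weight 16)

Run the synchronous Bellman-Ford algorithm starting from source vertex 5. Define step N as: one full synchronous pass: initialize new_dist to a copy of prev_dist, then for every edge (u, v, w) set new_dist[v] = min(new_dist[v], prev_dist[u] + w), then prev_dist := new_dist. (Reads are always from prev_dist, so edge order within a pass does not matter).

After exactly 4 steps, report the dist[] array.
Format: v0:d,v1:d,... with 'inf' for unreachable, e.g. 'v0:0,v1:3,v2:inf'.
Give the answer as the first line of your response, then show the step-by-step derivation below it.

v0:27,v1:inf,v2:46,v3:12,v4:7,v5:0,v6:32,v7:3

step 1: dist = v0:inf,v1:inf,v2:inf,v3:16,v4:7,v5:0,v6:inf,v7:3
step 2: dist = v0:27,v1:inf,v2:inf,v3:12,v4:7,v5:0,v6:inf,v7:3
step 3: dist = v0:27,v1:inf,v2:46,v3:12,v4:7,v5:0,v6:32,v7:3
step 4: dist = v0:27,v1:inf,v2:46,v3:12,v4:7,v5:0,v6:32,v7:3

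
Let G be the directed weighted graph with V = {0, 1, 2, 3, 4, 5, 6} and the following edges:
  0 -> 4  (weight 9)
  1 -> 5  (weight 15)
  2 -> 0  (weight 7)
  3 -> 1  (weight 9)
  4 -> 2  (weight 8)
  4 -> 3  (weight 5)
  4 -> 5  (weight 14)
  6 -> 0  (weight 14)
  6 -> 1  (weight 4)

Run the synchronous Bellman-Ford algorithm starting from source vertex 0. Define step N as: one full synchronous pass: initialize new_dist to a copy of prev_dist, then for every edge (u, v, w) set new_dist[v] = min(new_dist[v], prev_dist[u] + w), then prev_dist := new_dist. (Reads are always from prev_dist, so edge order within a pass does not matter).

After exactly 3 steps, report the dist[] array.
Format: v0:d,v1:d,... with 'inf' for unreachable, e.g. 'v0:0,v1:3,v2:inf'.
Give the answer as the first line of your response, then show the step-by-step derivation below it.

v0:0,v1:23,v2:17,v3:14,v4:9,v5:23,v6:inf

step 1: dist = v0:0,v1:inf,v2:inf,v3:inf,v4:9,v5:inf,v6:inf
step 2: dist = v0:0,v1:inf,v2:17,v3:14,v4:9,v5:23,v6:inf
step 3: dist = v0:0,v1:23,v2:17,v3:14,v4:9,v5:23,v6:inf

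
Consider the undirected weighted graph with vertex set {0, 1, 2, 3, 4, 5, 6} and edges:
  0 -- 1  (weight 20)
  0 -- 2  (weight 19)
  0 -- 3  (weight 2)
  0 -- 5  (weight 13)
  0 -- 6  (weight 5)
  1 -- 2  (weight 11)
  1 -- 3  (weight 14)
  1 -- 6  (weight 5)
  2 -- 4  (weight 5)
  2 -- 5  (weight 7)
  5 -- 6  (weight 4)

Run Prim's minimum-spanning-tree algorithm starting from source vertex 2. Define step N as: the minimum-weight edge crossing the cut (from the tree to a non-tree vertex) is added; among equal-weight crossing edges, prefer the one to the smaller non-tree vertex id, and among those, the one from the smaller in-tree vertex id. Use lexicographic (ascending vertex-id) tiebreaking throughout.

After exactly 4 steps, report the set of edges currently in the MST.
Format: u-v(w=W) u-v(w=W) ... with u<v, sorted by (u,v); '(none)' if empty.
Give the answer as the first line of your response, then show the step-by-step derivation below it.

0-6(w=5) 2-4(w=5) 2-5(w=7) 5-6(w=4)

step 1: add edge 2-4 (w=5); MST = {2-4(w=5)}
step 2: add edge 2-5 (w=7); MST = {2-4(w=5) 2-5(w=7)}
step 3: add edge 5-6 (w=4); MST = {2-4(w=5) 2-5(w=7) 5-6(w=4)}
step 4: add edge 0-6 (w=5); MST = {0-6(w=5) 2-4(w=5) 2-5(w=7) 5-6(w=4)}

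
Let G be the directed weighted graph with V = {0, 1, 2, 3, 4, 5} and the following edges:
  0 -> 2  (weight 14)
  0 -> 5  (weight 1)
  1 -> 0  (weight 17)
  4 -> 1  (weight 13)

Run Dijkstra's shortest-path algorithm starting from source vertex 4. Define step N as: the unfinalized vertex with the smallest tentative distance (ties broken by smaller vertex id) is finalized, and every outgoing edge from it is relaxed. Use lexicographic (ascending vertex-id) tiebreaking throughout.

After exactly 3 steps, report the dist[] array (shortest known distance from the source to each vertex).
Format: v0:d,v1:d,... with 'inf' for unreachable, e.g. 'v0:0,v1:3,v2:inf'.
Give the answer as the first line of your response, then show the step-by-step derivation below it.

v0:30,v1:13,v2:44,v3:inf,v4:0,v5:31

step 1: dist = v0:inf,v1:13,v2:inf,v3:inf,v4:0,v5:inf
step 2: dist = v0:30,v1:13,v2:inf,v3:inf,v4:0,v5:inf
step 3: dist = v0:30,v1:13,v2:44,v3:inf,v4:0,v5:31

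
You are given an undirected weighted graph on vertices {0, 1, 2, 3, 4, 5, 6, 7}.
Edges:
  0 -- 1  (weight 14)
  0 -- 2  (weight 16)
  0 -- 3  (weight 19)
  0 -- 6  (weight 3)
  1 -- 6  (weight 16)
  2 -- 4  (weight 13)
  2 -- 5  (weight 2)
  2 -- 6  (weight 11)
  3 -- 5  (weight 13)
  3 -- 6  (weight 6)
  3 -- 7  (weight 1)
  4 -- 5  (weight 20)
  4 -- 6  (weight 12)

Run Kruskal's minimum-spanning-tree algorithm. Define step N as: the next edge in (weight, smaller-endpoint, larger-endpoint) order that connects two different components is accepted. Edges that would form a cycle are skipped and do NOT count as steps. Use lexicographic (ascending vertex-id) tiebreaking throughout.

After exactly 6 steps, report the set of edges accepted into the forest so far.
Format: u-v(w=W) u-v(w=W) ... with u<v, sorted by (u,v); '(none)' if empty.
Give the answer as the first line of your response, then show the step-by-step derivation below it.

0-6(w=3) 2-5(w=2) 2-6(w=11) 3-6(w=6) 3-7(w=1) 4-6(w=12)

step 1: add edge 3-7 (w=1); MST = {3-7(w=1)}
step 2: add edge 2-5 (w=2); MST = {2-5(w=2) 3-7(w=1)}
step 3: add edge 0-6 (w=3); MST = {0-6(w=3) 2-5(w=2) 3-7(w=1)}
step 4: add edge 3-6 (w=6); MST = {0-6(w=3) 2-5(w=2) 3-6(w=6) 3-7(w=1)}
step 5: add edge 2-6 (w=11); MST = {0-6(w=3) 2-5(w=2) 2-6(w=11) 3-6(w=6) 3-7(w=1)}
step 6: add edge 4-6 (w=12); MST = {0-6(w=3) 2-5(w=2) 2-6(w=11) 3-6(w=6) 3-7(w=1) 4-6(w=12)}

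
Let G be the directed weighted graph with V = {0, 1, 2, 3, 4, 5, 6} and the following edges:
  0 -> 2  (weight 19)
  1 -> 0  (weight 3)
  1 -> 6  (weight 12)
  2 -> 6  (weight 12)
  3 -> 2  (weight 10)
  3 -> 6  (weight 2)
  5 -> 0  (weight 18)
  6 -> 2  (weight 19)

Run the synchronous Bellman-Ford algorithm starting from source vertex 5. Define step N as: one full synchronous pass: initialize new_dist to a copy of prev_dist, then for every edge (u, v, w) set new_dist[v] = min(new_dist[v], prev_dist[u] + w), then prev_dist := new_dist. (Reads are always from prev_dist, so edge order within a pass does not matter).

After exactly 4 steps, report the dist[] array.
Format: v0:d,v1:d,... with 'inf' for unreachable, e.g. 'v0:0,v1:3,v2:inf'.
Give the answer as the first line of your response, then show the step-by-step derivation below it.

v0:18,v1:inf,v2:37,v3:inf,v4:inf,v5:0,v6:49

step 1: dist = v0:18,v1:inf,v2:inf,v3:inf,v4:inf,v5:0,v6:inf
step 2: dist = v0:18,v1:inf,v2:37,v3:inf,v4:inf,v5:0,v6:inf
step 3: dist = v0:18,v1:inf,v2:37,v3:inf,v4:inf,v5:0,v6:49
step 4: dist = v0:18,v1:inf,v2:37,v3:inf,v4:inf,v5:0,v6:49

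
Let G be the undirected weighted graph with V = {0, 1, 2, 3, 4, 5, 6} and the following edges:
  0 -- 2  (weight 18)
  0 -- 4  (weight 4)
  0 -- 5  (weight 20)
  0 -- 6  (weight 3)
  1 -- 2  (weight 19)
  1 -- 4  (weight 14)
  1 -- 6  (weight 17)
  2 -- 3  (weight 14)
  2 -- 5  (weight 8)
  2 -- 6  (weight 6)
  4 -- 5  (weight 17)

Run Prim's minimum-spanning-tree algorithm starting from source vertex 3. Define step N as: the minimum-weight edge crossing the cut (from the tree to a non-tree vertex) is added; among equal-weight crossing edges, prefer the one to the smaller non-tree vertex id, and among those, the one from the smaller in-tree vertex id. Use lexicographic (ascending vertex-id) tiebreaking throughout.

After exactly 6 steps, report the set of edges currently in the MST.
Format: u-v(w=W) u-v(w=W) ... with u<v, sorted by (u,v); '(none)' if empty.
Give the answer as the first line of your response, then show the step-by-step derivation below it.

0-4(w=4) 0-6(w=3) 1-4(w=14) 2-3(w=14) 2-5(w=8) 2-6(w=6)

step 1: add edge 2-3 (w=14); MST = {2-3(w=14)}
step 2: add edge 2-6 (w=6); MST = {2-3(w=14) 2-6(w=6)}
step 3: add edge 0-6 (w=3); MST = {0-6(w=3) 2-3(w=14) 2-6(w=6)}
step 4: add edge 0-4 (w=4); MST = {0-4(w=4) 0-6(w=3) 2-3(w=14) 2-6(w=6)}
step 5: add edge 2-5 (w=8); MST = {0-4(w=4) 0-6(w=3) 2-3(w=14) 2-5(w=8) 2-6(w=6)}
step 6: add edge 1-4 (w=14); MST = {0-4(w=4) 0-6(w=3) 1-4(w=14) 2-3(w=14) 2-5(w=8) 2-6(w=6)}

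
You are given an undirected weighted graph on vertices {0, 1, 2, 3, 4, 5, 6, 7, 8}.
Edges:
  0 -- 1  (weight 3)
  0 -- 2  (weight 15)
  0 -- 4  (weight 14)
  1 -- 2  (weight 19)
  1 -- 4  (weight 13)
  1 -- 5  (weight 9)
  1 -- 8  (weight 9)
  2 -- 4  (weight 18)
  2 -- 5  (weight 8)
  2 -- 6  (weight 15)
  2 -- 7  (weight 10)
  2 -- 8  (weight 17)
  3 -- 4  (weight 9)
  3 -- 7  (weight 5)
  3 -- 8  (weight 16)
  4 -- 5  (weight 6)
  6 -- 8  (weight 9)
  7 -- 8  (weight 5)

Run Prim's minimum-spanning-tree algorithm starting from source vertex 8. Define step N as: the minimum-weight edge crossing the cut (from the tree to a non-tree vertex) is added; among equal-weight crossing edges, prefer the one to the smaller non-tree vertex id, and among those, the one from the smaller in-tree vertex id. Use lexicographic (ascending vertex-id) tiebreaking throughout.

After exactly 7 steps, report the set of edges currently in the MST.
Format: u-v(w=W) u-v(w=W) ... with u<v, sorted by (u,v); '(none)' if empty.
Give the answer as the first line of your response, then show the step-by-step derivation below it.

0-1(w=3) 1-8(w=9) 2-5(w=8) 3-4(w=9) 3-7(w=5) 4-5(w=6) 7-8(w=5)

step 1: add edge 7-8 (w=5); MST = {7-8(w=5)}
step 2: add edge 3-7 (w=5); MST = {3-7(w=5) 7-8(w=5)}
step 3: add edge 1-8 (w=9); MST = {1-8(w=9) 3-7(w=5) 7-8(w=5)}
step 4: add edge 0-1 (w=3); MST = {0-1(w=3) 1-8(w=9) 3-7(w=5) 7-8(w=5)}
step 5: add edge 3-4 (w=9); MST = {0-1(w=3) 1-8(w=9) 3-4(w=9) 3-7(w=5) 7-8(w=5)}
step 6: add edge 4-5 (w=6); MST = {0-1(w=3) 1-8(w=9) 3-4(w=9) 3-7(w=5) 4-5(w=6) 7-8(w=5)}
step 7: add edge 2-5 (w=8); MST = {0-1(w=3) 1-8(w=9) 2-5(w=8) 3-4(w=9) 3-7(w=5) 4-5(w=6) 7-8(w=5)}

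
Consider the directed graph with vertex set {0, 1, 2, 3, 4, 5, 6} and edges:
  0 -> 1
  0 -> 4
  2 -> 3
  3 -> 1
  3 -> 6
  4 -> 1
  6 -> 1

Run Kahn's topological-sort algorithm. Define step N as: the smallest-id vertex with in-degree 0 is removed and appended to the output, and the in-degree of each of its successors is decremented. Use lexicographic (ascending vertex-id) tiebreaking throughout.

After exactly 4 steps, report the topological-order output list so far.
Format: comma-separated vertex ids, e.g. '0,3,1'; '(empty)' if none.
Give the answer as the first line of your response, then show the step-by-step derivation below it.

0,2,3,4

step 1: output 0; order=[0]; indeg=(0,3,0,1,0,0,1)
step 2: output 2; order=[0,2]; indeg=(0,3,0,0,0,0,1)
step 3: output 3; order=[0,2,3]; indeg=(0,2,0,0,0,0,0)
step 4: output 4; order=[0,2,3,4]; indeg=(0,1,0,0,0,0,0)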